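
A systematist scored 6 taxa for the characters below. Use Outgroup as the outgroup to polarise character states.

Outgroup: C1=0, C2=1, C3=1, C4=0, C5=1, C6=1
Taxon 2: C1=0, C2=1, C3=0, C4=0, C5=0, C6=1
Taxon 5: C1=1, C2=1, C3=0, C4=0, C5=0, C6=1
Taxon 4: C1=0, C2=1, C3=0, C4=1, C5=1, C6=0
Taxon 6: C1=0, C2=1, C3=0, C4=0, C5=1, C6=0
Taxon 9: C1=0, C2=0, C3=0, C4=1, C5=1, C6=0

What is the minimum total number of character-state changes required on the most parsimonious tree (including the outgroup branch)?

6

Character polarity is set by the outgroup: the derived state is whichever differs from the outgroup's state, so for C2, C3, C5, C6 the derived state is '0', and for the remaining characters it is '1'.
C1: derived state '1' in Taxon 5 only — an autapomorphy, so it tells us nothing about relationships among taxa.
C2: derived state '0' in Taxon 9 only — an autapomorphy, so it tells us nothing about relationships among taxa.
C3 (derived state '0') is shared by all ingroup taxa — unites the whole ingroup.
Only Taxon 4 and Taxon 9 show the derived state '1' for C4, supporting them as a clade.
Only Taxon 2 and Taxon 5 show the derived state '0' for C5, supporting them as a clade.
Only Taxon 4, Taxon 6, and Taxon 9 show the derived state '0' for C6, supporting them as a clade.
Most parsimonious ingroup topology: ((Taxon 2,Taxon 5),((Taxon 4,Taxon 9),Taxon 6)).
Changes per character on this tree: C1: 1; C2: 1; C3: 1; C4: 1; C5: 1; C6: 1.
Total = 6.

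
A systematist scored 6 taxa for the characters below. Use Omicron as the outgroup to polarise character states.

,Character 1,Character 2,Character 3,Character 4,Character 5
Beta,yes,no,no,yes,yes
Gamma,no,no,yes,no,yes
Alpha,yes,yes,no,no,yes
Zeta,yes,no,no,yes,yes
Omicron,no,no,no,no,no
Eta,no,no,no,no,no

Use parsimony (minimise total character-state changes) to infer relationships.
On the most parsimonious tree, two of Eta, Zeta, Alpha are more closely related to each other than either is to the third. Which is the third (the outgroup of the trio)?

The outgroup has state 'no' for every character, so 'yes' is the derived state throughout.
Only Alpha, Beta, and Zeta show the derived state 'yes' for Character 1, supporting them as a clade.
Character 2 (derived state 'yes') is unique to Alpha (autapomorphy; uninformative for grouping).
Character 3 (derived state 'yes') is unique to Gamma (autapomorphy; uninformative for grouping).
Only Beta and Zeta show the derived state 'yes' for Character 4, supporting them as a clade.
Character 5: derived state 'yes' in Alpha, Beta, Gamma, and Zeta only — synapomorphy for {Alpha, Beta, Gamma, Zeta}.
Most parsimonious ingroup topology: (Eta,(((Beta,Zeta),Alpha),Gamma)).
Alpha and Zeta share a more recent common ancestor with each other than either does with Eta, so Eta is the least closely related of the three.

Eta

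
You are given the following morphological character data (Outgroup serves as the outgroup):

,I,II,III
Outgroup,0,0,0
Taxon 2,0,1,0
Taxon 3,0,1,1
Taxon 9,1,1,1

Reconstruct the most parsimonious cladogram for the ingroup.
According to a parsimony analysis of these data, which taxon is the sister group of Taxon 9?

The outgroup has state '0' for every character, so '1' is the derived state throughout.
I: derived state '1' in Taxon 9 only — an autapomorphy, so it tells us nothing about relationships among taxa.
All ingroup taxa share the derived state '1' for II; it defines the ingroup but does not resolve relationships within it.
III: derived state '1' in Taxon 3 and Taxon 9 only — synapomorphy for {Taxon 3, Taxon 9}.
Most parsimonious ingroup topology: (Taxon 2,(Taxon 3,Taxon 9)).
Taxon 9 and Taxon 3 form a cherry on this tree, so they are sister taxa.

Taxon 3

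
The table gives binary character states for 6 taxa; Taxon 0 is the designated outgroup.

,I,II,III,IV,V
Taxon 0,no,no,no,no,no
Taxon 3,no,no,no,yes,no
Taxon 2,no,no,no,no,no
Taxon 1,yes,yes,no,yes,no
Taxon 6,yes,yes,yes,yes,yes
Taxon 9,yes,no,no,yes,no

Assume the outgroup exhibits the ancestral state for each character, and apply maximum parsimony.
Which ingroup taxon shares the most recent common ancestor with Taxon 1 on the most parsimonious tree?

Taxon 6

The outgroup has state 'no' for every character, so 'yes' is the derived state throughout.
I (derived state 'yes') is shared by Taxon 1, Taxon 6, and Taxon 9 — a synapomorphy uniting that clade.
Only Taxon 1 and Taxon 6 show the derived state 'yes' for II, supporting them as a clade.
III (derived state 'yes') is unique to Taxon 6 (autapomorphy; uninformative for grouping).
IV (derived state 'yes') is shared by Taxon 1, Taxon 3, Taxon 6, and Taxon 9 — a synapomorphy uniting that clade.
V: derived state 'yes' in Taxon 6 only — an autapomorphy, so it tells us nothing about relationships among taxa.
Most parsimonious ingroup topology: ((Taxon 3,((Taxon 1,Taxon 6),Taxon 9)),Taxon 2).
Taxon 1 and Taxon 6 form a cherry on this tree, so they are sister taxa.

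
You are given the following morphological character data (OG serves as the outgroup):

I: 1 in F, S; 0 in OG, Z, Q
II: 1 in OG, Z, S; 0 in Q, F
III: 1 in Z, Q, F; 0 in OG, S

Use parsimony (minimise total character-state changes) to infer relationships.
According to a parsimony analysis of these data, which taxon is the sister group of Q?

F

Character polarity is set by the outgroup: the derived state is whichever differs from the outgroup's state, so for II the derived state is '0', and for the remaining characters it is '1'.
I (state '1') occurs in F and S but conflicts with the nesting implied by the other characters — most parsimoniously interpreted as homoplasy.
II (derived state '0') is shared by F and Q — a synapomorphy uniting that clade.
III (derived state '1') is shared by F, Q, and Z — a synapomorphy uniting that clade.
Most parsimonious ingroup topology: ((Z,(Q,F)),S).
Q and F form a cherry on this tree, so they are sister taxa.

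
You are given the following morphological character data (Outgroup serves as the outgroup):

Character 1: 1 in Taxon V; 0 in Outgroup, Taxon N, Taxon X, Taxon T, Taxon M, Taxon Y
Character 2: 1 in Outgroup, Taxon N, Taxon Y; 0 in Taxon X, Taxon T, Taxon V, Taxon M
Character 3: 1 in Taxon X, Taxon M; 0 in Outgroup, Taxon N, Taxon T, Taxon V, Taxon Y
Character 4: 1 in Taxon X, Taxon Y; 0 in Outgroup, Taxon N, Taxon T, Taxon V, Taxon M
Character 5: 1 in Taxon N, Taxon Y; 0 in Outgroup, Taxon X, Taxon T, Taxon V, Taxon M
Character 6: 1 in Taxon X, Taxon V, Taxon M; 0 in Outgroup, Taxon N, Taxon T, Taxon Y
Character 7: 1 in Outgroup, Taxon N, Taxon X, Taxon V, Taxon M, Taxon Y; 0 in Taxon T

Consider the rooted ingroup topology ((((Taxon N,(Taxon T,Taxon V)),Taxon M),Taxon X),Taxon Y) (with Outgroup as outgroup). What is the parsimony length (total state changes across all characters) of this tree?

13

Map each character onto ((((Taxon N,(Taxon T,Taxon V)),Taxon M),Taxon X),Taxon Y) (rooted by Outgroup) and count the minimum state changes it requires (Fitch parsimony):
Character 1: 1; Character 2: 2; Character 3: 2; Character 4: 2; Character 5: 2; Character 6: 3; Character 7: 1.
Total tree length = 13.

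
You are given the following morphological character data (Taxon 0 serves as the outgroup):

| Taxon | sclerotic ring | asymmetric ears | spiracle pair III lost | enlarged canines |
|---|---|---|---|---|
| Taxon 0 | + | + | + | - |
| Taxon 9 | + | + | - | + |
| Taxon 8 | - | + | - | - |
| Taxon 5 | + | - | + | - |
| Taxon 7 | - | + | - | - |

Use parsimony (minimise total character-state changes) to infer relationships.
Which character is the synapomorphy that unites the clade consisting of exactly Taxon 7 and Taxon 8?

sclerotic ring

Character polarity is set by the outgroup: the derived state is whichever differs from the outgroup's state, so for sclerotic ring, asymmetric ears, spiracle pair III lost the derived state is '-', and for the remaining characters it is '+'.
sclerotic ring (derived state '-') is shared by Taxon 7 and Taxon 8 — a synapomorphy uniting that clade.
asymmetric ears (derived state '-') is unique to Taxon 5 (autapomorphy; uninformative for grouping).
spiracle pair III lost (derived state '-') is shared by Taxon 7, Taxon 8, and Taxon 9 — a synapomorphy uniting that clade.
enlarged canines (derived state '+') is unique to Taxon 9 (autapomorphy; uninformative for grouping).
Most parsimonious ingroup topology: ((Taxon 9,(Taxon 8,Taxon 7)),Taxon 5).
The clade {Taxon 7, Taxon 8} is supported by sclerotic ring: its derived state '-' occurs in exactly those taxa and in no other taxon (including the outgroup).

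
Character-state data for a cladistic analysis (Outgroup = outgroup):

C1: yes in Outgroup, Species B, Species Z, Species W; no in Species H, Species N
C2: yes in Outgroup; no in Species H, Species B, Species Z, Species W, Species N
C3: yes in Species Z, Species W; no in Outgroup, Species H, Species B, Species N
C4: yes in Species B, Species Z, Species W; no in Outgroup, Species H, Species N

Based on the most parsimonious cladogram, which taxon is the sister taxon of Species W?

Species Z

Character polarity is set by the outgroup: the derived state is whichever differs from the outgroup's state, so for C1, C2 the derived state is 'no', and for the remaining characters it is 'yes'.
Only Species H and Species N show the derived state 'no' for C1, supporting them as a clade.
C2 (derived state 'no') is shared by all ingroup taxa — unites the whole ingroup.
C3 (derived state 'yes') is shared by Species W and Species Z — a synapomorphy uniting that clade.
C4 (derived state 'yes') is shared by Species B, Species W, and Species Z — a synapomorphy uniting that clade.
Most parsimonious ingroup topology: ((Species H,Species N),(Species B,(Species Z,Species W))).
Species W and Species Z form a cherry on this tree, so they are sister taxa.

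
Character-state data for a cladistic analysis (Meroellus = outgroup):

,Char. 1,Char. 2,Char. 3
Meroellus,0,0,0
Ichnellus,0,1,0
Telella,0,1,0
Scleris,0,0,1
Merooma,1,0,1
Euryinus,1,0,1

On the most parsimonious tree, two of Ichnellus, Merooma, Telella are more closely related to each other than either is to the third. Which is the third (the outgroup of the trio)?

Merooma

The outgroup has state '0' for every character, so '1' is the derived state throughout.
Char. 1 (derived state '1') is shared by Euryinus and Merooma — a synapomorphy uniting that clade.
Only Ichnellus and Telella show the derived state '1' for Char. 2, supporting them as a clade.
Char. 3: derived state '1' in Euryinus, Merooma, and Scleris only — synapomorphy for {Euryinus, Merooma, Scleris}.
Most parsimonious ingroup topology: ((Ichnellus,Telella),(Scleris,(Merooma,Euryinus))).
Ichnellus and Telella share a more recent common ancestor with each other than either does with Merooma, so Merooma is the least closely related of the three.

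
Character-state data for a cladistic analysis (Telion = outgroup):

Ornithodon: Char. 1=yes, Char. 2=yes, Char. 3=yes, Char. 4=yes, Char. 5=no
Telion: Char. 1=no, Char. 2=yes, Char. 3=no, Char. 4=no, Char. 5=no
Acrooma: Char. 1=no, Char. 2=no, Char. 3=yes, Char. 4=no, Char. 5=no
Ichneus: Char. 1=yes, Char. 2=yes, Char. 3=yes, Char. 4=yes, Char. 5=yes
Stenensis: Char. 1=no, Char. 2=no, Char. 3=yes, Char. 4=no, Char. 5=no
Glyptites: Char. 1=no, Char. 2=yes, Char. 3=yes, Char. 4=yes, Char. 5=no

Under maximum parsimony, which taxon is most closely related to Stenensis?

Character polarity is set by the outgroup: the derived state is whichever differs from the outgroup's state, so for Char. 2 the derived state is 'no', and for the remaining characters it is 'yes'.
Only Ichneus and Ornithodon show the derived state 'yes' for Char. 1, supporting them as a clade.
Only Acrooma and Stenensis show the derived state 'no' for Char. 2, supporting them as a clade.
Char. 3 (derived state 'yes') is shared by all ingroup taxa — unites the whole ingroup.
Char. 4 (derived state 'yes') is shared by Glyptites, Ichneus, and Ornithodon — a synapomorphy uniting that clade.
Char. 5 (derived state 'yes') is unique to Ichneus (autapomorphy; uninformative for grouping).
Most parsimonious ingroup topology: (((Ichneus,Ornithodon),Glyptites),(Stenensis,Acrooma)).
Stenensis and Acrooma form a cherry on this tree, so they are sister taxa.

Acrooma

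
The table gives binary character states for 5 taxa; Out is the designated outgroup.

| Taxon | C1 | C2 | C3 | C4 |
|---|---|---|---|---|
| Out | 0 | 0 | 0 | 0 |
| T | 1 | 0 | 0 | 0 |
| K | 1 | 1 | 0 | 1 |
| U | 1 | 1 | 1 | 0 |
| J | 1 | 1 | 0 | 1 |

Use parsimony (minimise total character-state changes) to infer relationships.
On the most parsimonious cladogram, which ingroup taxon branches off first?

T

The outgroup has state '0' for every character, so '1' is the derived state throughout.
C1 (derived state '1') is shared by all ingroup taxa — unites the whole ingroup.
C2: derived state '1' in J, K, and U only — synapomorphy for {J, K, U}.
C3: derived state '1' in U only — an autapomorphy, so it tells us nothing about relationships among taxa.
C4 (derived state '1') is shared by J and K — a synapomorphy uniting that clade.
Most parsimonious ingroup topology: (T,((K,J),U)).
T is sister to the clade containing all other ingroup taxa, so it is the earliest-diverging (most basal) ingroup lineage.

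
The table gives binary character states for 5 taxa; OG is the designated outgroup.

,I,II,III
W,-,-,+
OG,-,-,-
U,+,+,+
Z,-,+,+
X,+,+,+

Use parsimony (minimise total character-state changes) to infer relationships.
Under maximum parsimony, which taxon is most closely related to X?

The outgroup has state '-' for every character, so '+' is the derived state throughout.
I (derived state '+') is shared by U and X — a synapomorphy uniting that clade.
Only U, X, and Z show the derived state '+' for II, supporting them as a clade.
III (derived state '+') is shared by all ingroup taxa — unites the whole ingroup.
Most parsimonious ingroup topology: (((U,X),Z),W).
X and U form a cherry on this tree, so they are sister taxa.

U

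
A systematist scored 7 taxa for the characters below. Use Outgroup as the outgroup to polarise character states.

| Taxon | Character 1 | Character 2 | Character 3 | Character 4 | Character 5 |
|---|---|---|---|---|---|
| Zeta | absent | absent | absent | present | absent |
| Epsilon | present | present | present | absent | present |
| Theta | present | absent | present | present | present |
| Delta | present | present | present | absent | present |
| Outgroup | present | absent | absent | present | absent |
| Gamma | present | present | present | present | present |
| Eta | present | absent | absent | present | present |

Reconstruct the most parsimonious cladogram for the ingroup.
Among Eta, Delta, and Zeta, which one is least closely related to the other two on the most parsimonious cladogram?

Zeta

Character polarity is set by the outgroup: the derived state is whichever differs from the outgroup's state, so for Character 1, Character 4 the derived state is 'absent', and for the remaining characters it is 'present'.
Character 1: derived state 'absent' in Zeta only — an autapomorphy, so it tells us nothing about relationships among taxa.
Only Delta, Epsilon, and Gamma show the derived state 'present' for Character 2, supporting them as a clade.
Only Delta, Epsilon, Gamma, and Theta show the derived state 'present' for Character 3, supporting them as a clade.
Only Delta and Epsilon show the derived state 'absent' for Character 4, supporting them as a clade.
Character 5: derived state 'present' in Delta, Epsilon, Eta, Gamma, and Theta only — synapomorphy for {Delta, Epsilon, Eta, Gamma, Theta}.
Most parsimonious ingroup topology: (Zeta,((((Delta,Epsilon),Gamma),Theta),Eta)).
Eta and Delta share a more recent common ancestor with each other than either does with Zeta, so Zeta is the least closely related of the three.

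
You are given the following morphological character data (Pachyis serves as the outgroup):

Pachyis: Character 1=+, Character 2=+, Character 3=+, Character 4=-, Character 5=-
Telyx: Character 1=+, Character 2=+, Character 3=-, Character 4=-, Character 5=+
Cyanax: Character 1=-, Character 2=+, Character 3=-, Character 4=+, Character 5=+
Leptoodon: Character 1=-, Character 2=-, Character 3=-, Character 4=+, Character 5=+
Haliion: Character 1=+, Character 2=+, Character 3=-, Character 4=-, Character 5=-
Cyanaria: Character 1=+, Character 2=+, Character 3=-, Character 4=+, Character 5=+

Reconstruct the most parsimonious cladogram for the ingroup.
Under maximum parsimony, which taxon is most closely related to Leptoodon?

Character polarity is set by the outgroup: the derived state is whichever differs from the outgroup's state, so for Character 1, Character 2, Character 3 the derived state is '-', and for the remaining characters it is '+'.
Character 1 (derived state '-') is shared by Cyanax and Leptoodon — a synapomorphy uniting that clade.
Character 2: derived state '-' in Leptoodon only — an autapomorphy, so it tells us nothing about relationships among taxa.
All ingroup taxa share the derived state '-' for Character 3; it defines the ingroup but does not resolve relationships within it.
Character 4: derived state '+' in Cyanaria, Cyanax, and Leptoodon only — synapomorphy for {Cyanaria, Cyanax, Leptoodon}.
Character 5 (derived state '+') is shared by Cyanaria, Cyanax, Leptoodon, and Telyx — a synapomorphy uniting that clade.
Most parsimonious ingroup topology: ((Telyx,((Cyanax,Leptoodon),Cyanaria)),Haliion).
Leptoodon and Cyanax form a cherry on this tree, so they are sister taxa.

Cyanax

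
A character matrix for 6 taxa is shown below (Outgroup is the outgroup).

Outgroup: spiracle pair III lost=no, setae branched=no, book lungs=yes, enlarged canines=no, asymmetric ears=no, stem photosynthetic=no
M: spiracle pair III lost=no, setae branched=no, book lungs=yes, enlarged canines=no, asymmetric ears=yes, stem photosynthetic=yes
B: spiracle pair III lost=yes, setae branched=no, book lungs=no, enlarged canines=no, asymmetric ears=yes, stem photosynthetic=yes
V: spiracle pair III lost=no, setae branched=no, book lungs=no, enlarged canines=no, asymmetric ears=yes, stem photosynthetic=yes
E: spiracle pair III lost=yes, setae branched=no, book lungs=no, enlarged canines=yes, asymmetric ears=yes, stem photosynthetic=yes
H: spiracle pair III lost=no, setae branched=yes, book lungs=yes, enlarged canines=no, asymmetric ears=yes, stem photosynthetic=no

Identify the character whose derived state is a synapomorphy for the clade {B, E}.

Character polarity is set by the outgroup: the derived state is whichever differs from the outgroup's state, so for book lungs the derived state is 'no', and for the remaining characters it is 'yes'.
spiracle pair III lost (derived state 'yes') is shared by B and E — a synapomorphy uniting that clade.
setae branched: derived state 'yes' in H only — an autapomorphy, so it tells us nothing about relationships among taxa.
Only B, E, and V show the derived state 'no' for book lungs, supporting them as a clade.
enlarged canines: derived state 'yes' in E only — an autapomorphy, so it tells us nothing about relationships among taxa.
asymmetric ears (derived state 'yes') is shared by all ingroup taxa — unites the whole ingroup.
stem photosynthetic (derived state 'yes') is shared by B, E, M, and V — a synapomorphy uniting that clade.
Most parsimonious ingroup topology: ((M,((B,E),V)),H).
The clade {B, E} is supported by spiracle pair III lost: its derived state 'yes' occurs in exactly those taxa and in no other taxon (including the outgroup).

spiracle pair III lost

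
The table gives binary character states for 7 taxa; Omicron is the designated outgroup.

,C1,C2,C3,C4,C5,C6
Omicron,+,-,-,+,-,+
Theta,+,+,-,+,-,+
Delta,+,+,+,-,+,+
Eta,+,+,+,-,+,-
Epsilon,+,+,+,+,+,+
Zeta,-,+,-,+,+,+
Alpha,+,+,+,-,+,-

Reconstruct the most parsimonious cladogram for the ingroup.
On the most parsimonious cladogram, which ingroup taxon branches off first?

Character polarity is set by the outgroup: the derived state is whichever differs from the outgroup's state, so for C1, C4, C6 the derived state is '-', and for the remaining characters it is '+'.
C1: derived state '-' in Zeta only — an autapomorphy, so it tells us nothing about relationships among taxa.
All ingroup taxa share the derived state '+' for C2; it defines the ingroup but does not resolve relationships within it.
C3 (derived state '+') is shared by Alpha, Delta, Epsilon, and Eta — a synapomorphy uniting that clade.
Only Alpha, Delta, and Eta show the derived state '-' for C4, supporting them as a clade.
Only Alpha, Delta, Epsilon, Eta, and Zeta show the derived state '+' for C5, supporting them as a clade.
C6 (derived state '-') is shared by Alpha and Eta — a synapomorphy uniting that clade.
Most parsimonious ingroup topology: (Theta,(((Delta,(Eta,Alpha)),Epsilon),Zeta)).
Theta is sister to the clade containing all other ingroup taxa, so it is the earliest-diverging (most basal) ingroup lineage.

Theta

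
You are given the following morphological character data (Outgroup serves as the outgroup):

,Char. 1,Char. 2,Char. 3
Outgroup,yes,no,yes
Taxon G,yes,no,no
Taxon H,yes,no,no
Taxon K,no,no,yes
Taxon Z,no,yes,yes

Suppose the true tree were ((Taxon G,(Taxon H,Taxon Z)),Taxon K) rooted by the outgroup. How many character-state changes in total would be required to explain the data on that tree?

Map each character onto ((Taxon G,(Taxon H,Taxon Z)),Taxon K) (rooted by Outgroup) and count the minimum state changes it requires (Fitch parsimony):
Char. 1: 2; Char. 2: 1; Char. 3: 2.
Total tree length = 5.

5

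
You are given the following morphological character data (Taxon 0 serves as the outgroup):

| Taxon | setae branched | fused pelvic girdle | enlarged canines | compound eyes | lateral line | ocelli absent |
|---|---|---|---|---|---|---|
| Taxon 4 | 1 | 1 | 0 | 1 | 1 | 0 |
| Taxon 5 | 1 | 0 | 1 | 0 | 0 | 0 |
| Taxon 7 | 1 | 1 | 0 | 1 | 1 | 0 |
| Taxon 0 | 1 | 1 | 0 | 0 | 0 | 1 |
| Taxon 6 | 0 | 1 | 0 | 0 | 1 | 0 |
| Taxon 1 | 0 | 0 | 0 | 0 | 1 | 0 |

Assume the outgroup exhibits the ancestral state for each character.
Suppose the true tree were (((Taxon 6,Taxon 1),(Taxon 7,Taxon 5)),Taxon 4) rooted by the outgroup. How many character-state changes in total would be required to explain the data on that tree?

9

Map each character onto (((Taxon 6,Taxon 1),(Taxon 7,Taxon 5)),Taxon 4) (rooted by Taxon 0) and count the minimum state changes it requires (Fitch parsimony):
setae branched: 1; fused pelvic girdle: 2; enlarged canines: 1; compound eyes: 2; lateral line: 2; ocelli absent: 1.
Total tree length = 9.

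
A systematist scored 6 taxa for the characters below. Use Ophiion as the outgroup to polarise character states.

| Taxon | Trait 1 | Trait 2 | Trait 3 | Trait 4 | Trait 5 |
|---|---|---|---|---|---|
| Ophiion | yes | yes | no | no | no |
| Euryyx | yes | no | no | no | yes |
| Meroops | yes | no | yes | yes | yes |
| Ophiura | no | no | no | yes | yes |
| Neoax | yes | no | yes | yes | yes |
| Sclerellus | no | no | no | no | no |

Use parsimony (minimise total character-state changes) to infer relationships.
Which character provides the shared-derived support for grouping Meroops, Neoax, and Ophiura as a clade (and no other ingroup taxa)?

Trait 4

Character polarity is set by the outgroup: the derived state is whichever differs from the outgroup's state, so for Trait 1, Trait 2 the derived state is 'no', and for the remaining characters it is 'yes'.
Trait 1 groups Ophiura and Sclerellus, which is incompatible with the clades supported by the remaining characters; treating it as convergent (homoplasy) costs fewer steps than any alternative tree.
Trait 2 (derived state 'no') is shared by all ingroup taxa — unites the whole ingroup.
Trait 3: derived state 'yes' in Meroops and Neoax only — synapomorphy for {Meroops, Neoax}.
Trait 4 (derived state 'yes') is shared by Meroops, Neoax, and Ophiura — a synapomorphy uniting that clade.
Trait 5: derived state 'yes' in Euryyx, Meroops, Neoax, and Ophiura only — synapomorphy for {Euryyx, Meroops, Neoax, Ophiura}.
Most parsimonious ingroup topology: ((Euryyx,((Meroops,Neoax),Ophiura)),Sclerellus).
The clade {Meroops, Neoax, Ophiura} is supported by Trait 4: its derived state 'yes' occurs in exactly those taxa and in no other taxon (including the outgroup).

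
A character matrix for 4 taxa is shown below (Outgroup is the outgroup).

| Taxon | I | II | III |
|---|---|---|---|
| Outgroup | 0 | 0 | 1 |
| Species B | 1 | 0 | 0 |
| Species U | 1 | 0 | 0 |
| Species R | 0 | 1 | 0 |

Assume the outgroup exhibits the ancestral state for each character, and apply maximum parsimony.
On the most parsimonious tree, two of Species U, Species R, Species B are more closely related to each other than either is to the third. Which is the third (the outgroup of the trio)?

Species R

Character polarity is set by the outgroup: the derived state is whichever differs from the outgroup's state, so for III the derived state is '0', and for the remaining characters it is '1'.
I: derived state '1' in Species B and Species U only — synapomorphy for {Species B, Species U}.
II (derived state '1') is unique to Species R (autapomorphy; uninformative for grouping).
III (derived state '0') is shared by all ingroup taxa — unites the whole ingroup.
Most parsimonious ingroup topology: ((Species B,Species U),Species R).
Species B and Species U share a more recent common ancestor with each other than either does with Species R, so Species R is the least closely related of the three.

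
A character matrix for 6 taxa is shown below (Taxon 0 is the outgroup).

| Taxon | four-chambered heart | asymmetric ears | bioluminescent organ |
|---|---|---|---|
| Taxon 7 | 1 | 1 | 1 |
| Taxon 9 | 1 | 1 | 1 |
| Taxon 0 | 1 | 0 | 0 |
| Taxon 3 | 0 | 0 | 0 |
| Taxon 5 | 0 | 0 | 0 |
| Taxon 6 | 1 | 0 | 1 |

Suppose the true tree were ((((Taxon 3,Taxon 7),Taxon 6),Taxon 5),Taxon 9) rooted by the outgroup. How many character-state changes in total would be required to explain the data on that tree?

Map each character onto ((((Taxon 3,Taxon 7),Taxon 6),Taxon 5),Taxon 9) (rooted by Taxon 0) and count the minimum state changes it requires (Fitch parsimony):
four-chambered heart: 2; asymmetric ears: 2; bioluminescent organ: 3.
Total tree length = 7.

7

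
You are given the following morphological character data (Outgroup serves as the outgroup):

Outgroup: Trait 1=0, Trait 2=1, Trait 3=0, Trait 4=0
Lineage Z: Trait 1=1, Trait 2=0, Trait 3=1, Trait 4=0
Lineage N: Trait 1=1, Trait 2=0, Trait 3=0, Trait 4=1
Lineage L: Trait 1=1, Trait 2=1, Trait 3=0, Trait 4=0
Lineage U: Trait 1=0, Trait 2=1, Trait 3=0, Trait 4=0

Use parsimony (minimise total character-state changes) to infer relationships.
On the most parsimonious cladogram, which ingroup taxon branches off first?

Character polarity is set by the outgroup: the derived state is whichever differs from the outgroup's state, so for Trait 2 the derived state is '0', and for the remaining characters it is '1'.
Only Lineage L, Lineage N, and Lineage Z show the derived state '1' for Trait 1, supporting them as a clade.
Only Lineage N and Lineage Z show the derived state '0' for Trait 2, supporting them as a clade.
Trait 3: derived state '1' in Lineage Z only — an autapomorphy, so it tells us nothing about relationships among taxa.
Trait 4: derived state '1' in Lineage N only — an autapomorphy, so it tells us nothing about relationships among taxa.
Most parsimonious ingroup topology: (((Lineage Z,Lineage N),Lineage L),Lineage U).
Lineage U is sister to the clade containing all other ingroup taxa, so it is the earliest-diverging (most basal) ingroup lineage.

Lineage U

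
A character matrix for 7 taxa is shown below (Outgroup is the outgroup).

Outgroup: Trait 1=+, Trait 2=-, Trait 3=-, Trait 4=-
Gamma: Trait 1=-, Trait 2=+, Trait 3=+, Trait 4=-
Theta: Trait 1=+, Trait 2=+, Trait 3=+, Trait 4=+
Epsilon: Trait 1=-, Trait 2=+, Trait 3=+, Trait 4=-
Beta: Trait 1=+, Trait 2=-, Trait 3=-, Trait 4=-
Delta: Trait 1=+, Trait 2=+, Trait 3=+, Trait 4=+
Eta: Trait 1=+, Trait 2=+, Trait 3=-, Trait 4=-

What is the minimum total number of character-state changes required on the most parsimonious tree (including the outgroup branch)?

Character polarity is set by the outgroup: the derived state is whichever differs from the outgroup's state, so for Trait 1 the derived state is '-', and for the remaining characters it is '+'.
Trait 1: derived state '-' in Epsilon and Gamma only — synapomorphy for {Epsilon, Gamma}.
Trait 2 (derived state '+') is shared by Delta, Epsilon, Eta, Gamma, and Theta — a synapomorphy uniting that clade.
Trait 3 (derived state '+') is shared by Delta, Epsilon, Gamma, and Theta — a synapomorphy uniting that clade.
Trait 4: derived state '+' in Delta and Theta only — synapomorphy for {Delta, Theta}.
Most parsimonious ingroup topology: ((((Gamma,Epsilon),(Theta,Delta)),Eta),Beta).
Changes per character on this tree: Trait 1: 1; Trait 2: 1; Trait 3: 1; Trait 4: 1.
Total = 4.

4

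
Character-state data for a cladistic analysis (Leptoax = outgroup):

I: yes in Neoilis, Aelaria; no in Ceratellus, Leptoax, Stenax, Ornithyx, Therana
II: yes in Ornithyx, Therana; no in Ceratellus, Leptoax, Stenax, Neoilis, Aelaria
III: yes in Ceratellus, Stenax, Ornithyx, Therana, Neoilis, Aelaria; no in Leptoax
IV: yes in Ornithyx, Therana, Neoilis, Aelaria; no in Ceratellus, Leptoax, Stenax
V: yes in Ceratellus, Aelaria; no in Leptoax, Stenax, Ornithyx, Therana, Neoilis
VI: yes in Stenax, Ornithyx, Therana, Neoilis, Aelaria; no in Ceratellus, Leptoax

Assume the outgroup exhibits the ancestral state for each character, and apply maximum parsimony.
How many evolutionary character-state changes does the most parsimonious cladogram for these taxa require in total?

The outgroup has state 'no' for every character, so 'yes' is the derived state throughout.
I (derived state 'yes') is shared by Aelaria and Neoilis — a synapomorphy uniting that clade.
II: derived state 'yes' in Ornithyx and Therana only — synapomorphy for {Ornithyx, Therana}.
All ingroup taxa share the derived state 'yes' for III; it defines the ingroup but does not resolve relationships within it.
IV: derived state 'yes' in Aelaria, Neoilis, Ornithyx, and Therana only — synapomorphy for {Aelaria, Neoilis, Ornithyx, Therana}.
V (state 'yes') occurs in Aelaria and Ceratellus but conflicts with the nesting implied by the other characters — most parsimoniously interpreted as homoplasy.
VI: derived state 'yes' in Aelaria, Neoilis, Ornithyx, Stenax, and Therana only — synapomorphy for {Aelaria, Neoilis, Ornithyx, Stenax, Therana}.
Most parsimonious ingroup topology: ((((Ornithyx,Therana),(Neoilis,Aelaria)),Stenax),Ceratellus).
Changes per character on this tree: I: 1; II: 1; III: 1; IV: 1; V: 2; VI: 1.
Total = 7.

7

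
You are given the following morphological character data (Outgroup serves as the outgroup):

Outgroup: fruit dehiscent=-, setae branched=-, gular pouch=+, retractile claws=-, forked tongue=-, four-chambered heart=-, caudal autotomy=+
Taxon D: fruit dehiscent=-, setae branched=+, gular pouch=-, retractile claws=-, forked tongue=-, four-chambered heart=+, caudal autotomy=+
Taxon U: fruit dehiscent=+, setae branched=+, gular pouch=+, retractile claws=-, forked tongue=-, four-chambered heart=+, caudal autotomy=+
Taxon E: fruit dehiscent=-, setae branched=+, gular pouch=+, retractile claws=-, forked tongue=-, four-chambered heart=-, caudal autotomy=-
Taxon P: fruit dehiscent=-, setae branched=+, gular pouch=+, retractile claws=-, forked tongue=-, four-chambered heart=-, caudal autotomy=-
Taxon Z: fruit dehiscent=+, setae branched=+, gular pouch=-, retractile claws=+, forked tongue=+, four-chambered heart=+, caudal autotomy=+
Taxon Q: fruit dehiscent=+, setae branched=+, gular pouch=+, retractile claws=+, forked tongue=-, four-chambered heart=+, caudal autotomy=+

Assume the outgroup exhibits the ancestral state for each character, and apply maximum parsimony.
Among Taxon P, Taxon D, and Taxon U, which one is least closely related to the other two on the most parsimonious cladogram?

Taxon P

Character polarity is set by the outgroup: the derived state is whichever differs from the outgroup's state, so for gular pouch, caudal autotomy the derived state is '-', and for the remaining characters it is '+'.
Only Taxon Q, Taxon U, and Taxon Z show the derived state '+' for fruit dehiscent, supporting them as a clade.
All ingroup taxa share the derived state '+' for setae branched; it defines the ingroup but does not resolve relationships within it.
gular pouch groups Taxon D and Taxon Z, which is incompatible with the clades supported by the remaining characters; treating it as convergent (homoplasy) costs fewer steps than any alternative tree.
Only Taxon Q and Taxon Z show the derived state '+' for retractile claws, supporting them as a clade.
forked tongue: derived state '+' in Taxon Z only — an autapomorphy, so it tells us nothing about relationships among taxa.
four-chambered heart: derived state '+' in Taxon D, Taxon Q, Taxon U, and Taxon Z only — synapomorphy for {Taxon D, Taxon Q, Taxon U, Taxon Z}.
Only Taxon E and Taxon P show the derived state '-' for caudal autotomy, supporting them as a clade.
Most parsimonious ingroup topology: ((Taxon D,(Taxon U,(Taxon Z,Taxon Q))),(Taxon E,Taxon P)).
Taxon U and Taxon D share a more recent common ancestor with each other than either does with Taxon P, so Taxon P is the least closely related of the three.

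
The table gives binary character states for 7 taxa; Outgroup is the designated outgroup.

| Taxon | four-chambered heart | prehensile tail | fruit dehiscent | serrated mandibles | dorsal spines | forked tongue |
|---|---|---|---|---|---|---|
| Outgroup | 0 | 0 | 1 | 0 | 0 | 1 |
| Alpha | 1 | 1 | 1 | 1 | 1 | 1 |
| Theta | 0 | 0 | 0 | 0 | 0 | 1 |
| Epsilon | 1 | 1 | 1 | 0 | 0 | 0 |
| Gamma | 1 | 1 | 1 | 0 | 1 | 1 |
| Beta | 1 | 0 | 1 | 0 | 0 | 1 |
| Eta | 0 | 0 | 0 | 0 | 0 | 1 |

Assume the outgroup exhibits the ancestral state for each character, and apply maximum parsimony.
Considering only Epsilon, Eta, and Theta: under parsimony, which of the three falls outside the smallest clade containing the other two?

Character polarity is set by the outgroup: the derived state is whichever differs from the outgroup's state, so for fruit dehiscent, forked tongue the derived state is '0', and for the remaining characters it is '1'.
four-chambered heart (derived state '1') is shared by Alpha, Beta, Epsilon, and Gamma — a synapomorphy uniting that clade.
prehensile tail (derived state '1') is shared by Alpha, Epsilon, and Gamma — a synapomorphy uniting that clade.
Only Eta and Theta show the derived state '0' for fruit dehiscent, supporting them as a clade.
serrated mandibles (derived state '1') is unique to Alpha (autapomorphy; uninformative for grouping).
dorsal spines (derived state '1') is shared by Alpha and Gamma — a synapomorphy uniting that clade.
forked tongue: derived state '0' in Epsilon only — an autapomorphy, so it tells us nothing about relationships among taxa.
Most parsimonious ingroup topology: ((((Alpha,Gamma),Epsilon),Beta),(Theta,Eta)).
Theta and Eta share a more recent common ancestor with each other than either does with Epsilon, so Epsilon is the least closely related of the three.

Epsilon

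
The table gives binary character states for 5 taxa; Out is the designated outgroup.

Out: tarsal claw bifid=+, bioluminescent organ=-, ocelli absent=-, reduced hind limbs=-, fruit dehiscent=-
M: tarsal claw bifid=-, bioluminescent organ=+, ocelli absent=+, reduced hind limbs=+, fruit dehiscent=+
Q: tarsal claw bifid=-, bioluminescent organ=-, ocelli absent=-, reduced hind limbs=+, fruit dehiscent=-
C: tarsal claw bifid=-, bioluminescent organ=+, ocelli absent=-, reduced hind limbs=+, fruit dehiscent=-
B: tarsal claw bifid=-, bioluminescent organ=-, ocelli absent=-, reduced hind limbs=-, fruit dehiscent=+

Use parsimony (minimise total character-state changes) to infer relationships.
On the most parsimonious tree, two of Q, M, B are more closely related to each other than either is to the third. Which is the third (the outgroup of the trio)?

Character polarity is set by the outgroup: the derived state is whichever differs from the outgroup's state, so for tarsal claw bifid the derived state is '-', and for the remaining characters it is '+'.
All ingroup taxa share the derived state '-' for tarsal claw bifid; it defines the ingroup but does not resolve relationships within it.
bioluminescent organ (derived state '+') is shared by C and M — a synapomorphy uniting that clade.
ocelli absent: derived state '+' in M only — an autapomorphy, so it tells us nothing about relationships among taxa.
reduced hind limbs (derived state '+') is shared by C, M, and Q — a synapomorphy uniting that clade.
fruit dehiscent groups B and M, which is incompatible with the clades supported by the remaining characters; treating it as convergent (homoplasy) costs fewer steps than any alternative tree.
Most parsimonious ingroup topology: (((M,C),Q),B).
M and Q share a more recent common ancestor with each other than either does with B, so B is the least closely related of the three.

B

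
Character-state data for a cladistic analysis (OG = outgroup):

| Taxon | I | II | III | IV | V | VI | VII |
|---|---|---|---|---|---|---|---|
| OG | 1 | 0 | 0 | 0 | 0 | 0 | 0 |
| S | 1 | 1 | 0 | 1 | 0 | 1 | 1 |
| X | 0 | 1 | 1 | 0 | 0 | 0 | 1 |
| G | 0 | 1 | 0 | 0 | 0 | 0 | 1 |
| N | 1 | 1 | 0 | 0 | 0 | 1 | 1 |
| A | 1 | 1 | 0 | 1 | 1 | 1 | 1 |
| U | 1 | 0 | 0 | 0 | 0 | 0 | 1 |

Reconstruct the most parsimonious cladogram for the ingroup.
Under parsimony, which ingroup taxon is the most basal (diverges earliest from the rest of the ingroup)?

Character polarity is set by the outgroup: the derived state is whichever differs from the outgroup's state, so for I the derived state is '0', and for the remaining characters it is '1'.
I (derived state '0') is shared by G and X — a synapomorphy uniting that clade.
II (derived state '1') is shared by A, G, N, S, and X — a synapomorphy uniting that clade.
III (derived state '1') is unique to X (autapomorphy; uninformative for grouping).
IV (derived state '1') is shared by A and S — a synapomorphy uniting that clade.
V (derived state '1') is unique to A (autapomorphy; uninformative for grouping).
VI: derived state '1' in A, N, and S only — synapomorphy for {A, N, S}.
VII (derived state '1') is shared by all ingroup taxa — unites the whole ingroup.
Most parsimonious ingroup topology: ((((S,A),N),(X,G)),U).
U is sister to the clade containing all other ingroup taxa, so it is the earliest-diverging (most basal) ingroup lineage.

U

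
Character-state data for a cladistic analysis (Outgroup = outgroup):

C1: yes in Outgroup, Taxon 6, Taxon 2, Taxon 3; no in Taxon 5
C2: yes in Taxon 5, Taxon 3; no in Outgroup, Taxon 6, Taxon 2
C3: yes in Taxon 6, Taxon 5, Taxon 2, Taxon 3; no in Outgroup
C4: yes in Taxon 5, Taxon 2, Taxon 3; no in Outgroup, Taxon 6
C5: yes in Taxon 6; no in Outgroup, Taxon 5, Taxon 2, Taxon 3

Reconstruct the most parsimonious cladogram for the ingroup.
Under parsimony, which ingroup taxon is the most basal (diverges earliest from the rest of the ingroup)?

Taxon 6

Character polarity is set by the outgroup: the derived state is whichever differs from the outgroup's state, so for C1 the derived state is 'no', and for the remaining characters it is 'yes'.
C1 (derived state 'no') is unique to Taxon 5 (autapomorphy; uninformative for grouping).
C2 (derived state 'yes') is shared by Taxon 3 and Taxon 5 — a synapomorphy uniting that clade.
C3 (derived state 'yes') is shared by all ingroup taxa — unites the whole ingroup.
C4 (derived state 'yes') is shared by Taxon 2, Taxon 3, and Taxon 5 — a synapomorphy uniting that clade.
C5: derived state 'yes' in Taxon 6 only — an autapomorphy, so it tells us nothing about relationships among taxa.
Most parsimonious ingroup topology: (Taxon 6,((Taxon 5,Taxon 3),Taxon 2)).
Taxon 6 is sister to the clade containing all other ingroup taxa, so it is the earliest-diverging (most basal) ingroup lineage.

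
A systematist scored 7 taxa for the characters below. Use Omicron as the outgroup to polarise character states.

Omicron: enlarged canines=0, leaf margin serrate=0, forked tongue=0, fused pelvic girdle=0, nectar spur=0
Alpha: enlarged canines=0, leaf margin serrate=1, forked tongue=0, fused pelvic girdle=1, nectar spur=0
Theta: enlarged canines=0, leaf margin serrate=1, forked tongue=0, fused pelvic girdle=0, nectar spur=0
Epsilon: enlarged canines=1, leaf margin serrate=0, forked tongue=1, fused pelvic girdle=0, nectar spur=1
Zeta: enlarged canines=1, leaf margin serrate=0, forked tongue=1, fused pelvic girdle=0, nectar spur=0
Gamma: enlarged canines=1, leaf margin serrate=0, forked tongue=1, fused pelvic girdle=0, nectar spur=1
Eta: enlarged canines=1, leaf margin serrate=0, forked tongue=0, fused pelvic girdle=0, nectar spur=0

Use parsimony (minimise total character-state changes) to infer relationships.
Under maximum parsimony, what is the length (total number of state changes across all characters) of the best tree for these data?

The outgroup has state '0' for every character, so '1' is the derived state throughout.
Only Epsilon, Eta, Gamma, and Zeta show the derived state '1' for enlarged canines, supporting them as a clade.
Only Alpha and Theta show the derived state '1' for leaf margin serrate, supporting them as a clade.
Only Epsilon, Gamma, and Zeta show the derived state '1' for forked tongue, supporting them as a clade.
fused pelvic girdle (derived state '1') is unique to Alpha (autapomorphy; uninformative for grouping).
nectar spur: derived state '1' in Epsilon and Gamma only — synapomorphy for {Epsilon, Gamma}.
Most parsimonious ingroup topology: ((Alpha,Theta),(((Epsilon,Gamma),Zeta),Eta)).
Changes per character on this tree: enlarged canines: 1; leaf margin serrate: 1; forked tongue: 1; fused pelvic girdle: 1; nectar spur: 1.
Total = 5.

5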